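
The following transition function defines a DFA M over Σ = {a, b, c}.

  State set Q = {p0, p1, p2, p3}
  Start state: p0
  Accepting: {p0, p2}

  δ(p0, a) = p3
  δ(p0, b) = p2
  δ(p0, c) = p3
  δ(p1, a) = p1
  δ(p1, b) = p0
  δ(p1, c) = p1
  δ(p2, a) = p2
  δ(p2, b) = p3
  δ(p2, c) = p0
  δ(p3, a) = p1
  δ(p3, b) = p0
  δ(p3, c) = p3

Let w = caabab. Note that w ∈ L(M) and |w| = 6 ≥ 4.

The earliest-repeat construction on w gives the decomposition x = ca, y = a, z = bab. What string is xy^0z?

cabab

xy⁰z = xz = ca·bab = cabab.
Reading y = a takes M from p1 back to p1, so after x the machine is still in p1, and z then leads to the accepting state p0. Hence cabab ∈ L(M).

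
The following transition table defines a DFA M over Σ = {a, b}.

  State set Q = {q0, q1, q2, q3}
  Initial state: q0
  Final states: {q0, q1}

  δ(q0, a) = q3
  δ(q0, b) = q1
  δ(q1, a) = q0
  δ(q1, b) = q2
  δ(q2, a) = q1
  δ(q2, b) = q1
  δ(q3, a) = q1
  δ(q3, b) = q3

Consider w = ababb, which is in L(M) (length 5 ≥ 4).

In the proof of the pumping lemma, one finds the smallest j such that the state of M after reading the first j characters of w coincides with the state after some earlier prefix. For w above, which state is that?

q3

State sequence: q0 -a-> q3 -b-> q3 -a-> q1 -b-> q2 -b-> q1
First repeat at step 2: q3 was already visited.

The earliest repeat is at step j = 2: M is in q3, which it already visited at step i = 1.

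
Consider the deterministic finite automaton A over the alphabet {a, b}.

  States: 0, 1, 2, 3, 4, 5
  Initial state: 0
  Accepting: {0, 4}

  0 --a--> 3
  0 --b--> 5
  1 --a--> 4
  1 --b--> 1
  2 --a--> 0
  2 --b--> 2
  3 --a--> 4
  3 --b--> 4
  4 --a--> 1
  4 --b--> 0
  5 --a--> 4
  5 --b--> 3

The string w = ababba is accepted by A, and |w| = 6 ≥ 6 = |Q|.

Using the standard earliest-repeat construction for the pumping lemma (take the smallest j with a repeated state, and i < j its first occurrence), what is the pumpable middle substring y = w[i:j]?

Run of A on w = a b a b b a:
  step 0: 0  (start)
  step 1: 3  (read a: 0→3)
  step 2: 4  (read b: 3→4)
  step 3: 1  (read a: 4→1)
  step 4: 1  (read b: 1→1)   ← first repeat (1 seen earlier)
  step 5: 1  (read b: 1→1)
  step 6: 4  (read a: 1→4)

So i = 3, j = 4, giving x = w[0:3] = aba, y = w[3:4] = b, z = w[4:6] = ba.
Check: |xy| = 4 ≤ 6 and |y| = 1 ≥ 1. Reading y takes A from 1 back to 1, so every xyⁱz is accepted.
With |Q| = 6, pigeonhole forces a state repeat no later than step 6; the substring read between the first and second visits to that state can be pumped.

b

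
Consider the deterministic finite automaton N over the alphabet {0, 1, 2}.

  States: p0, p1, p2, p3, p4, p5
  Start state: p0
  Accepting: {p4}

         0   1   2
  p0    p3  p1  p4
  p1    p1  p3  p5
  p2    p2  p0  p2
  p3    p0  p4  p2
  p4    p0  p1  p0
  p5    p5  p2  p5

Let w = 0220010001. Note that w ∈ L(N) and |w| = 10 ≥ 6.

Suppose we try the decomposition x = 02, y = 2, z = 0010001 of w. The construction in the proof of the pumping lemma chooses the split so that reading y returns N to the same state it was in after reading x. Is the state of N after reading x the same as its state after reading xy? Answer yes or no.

State sequence: p0 -0-> p3 -2-> p2 -2-> p2

After x (step 2): p2. After xy (step 3): p2.
They match, so y = 2 drives N around a cycle from p2 back to itself; pumping y any number of times keeps N in p2 before reading z, and xyⁱz ∈ L(N) for every i ≥ 0.

yes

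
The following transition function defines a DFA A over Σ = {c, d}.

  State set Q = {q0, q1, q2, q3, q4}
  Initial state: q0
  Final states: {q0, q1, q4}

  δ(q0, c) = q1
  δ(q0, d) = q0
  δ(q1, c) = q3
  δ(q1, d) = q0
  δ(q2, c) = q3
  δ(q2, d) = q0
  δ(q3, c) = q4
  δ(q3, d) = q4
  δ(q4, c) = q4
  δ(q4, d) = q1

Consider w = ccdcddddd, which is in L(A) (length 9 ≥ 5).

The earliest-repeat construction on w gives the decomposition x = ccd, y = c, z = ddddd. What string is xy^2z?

xy^2z = ccd·c·c·ddddd = ccdccddddd.
Reading y = c takes A from q4 back to q4, so after x·y·y the machine is still in q4, and z then leads to the accepting state q0. Hence ccdccddddd ∈ L(A).

ccdccddddd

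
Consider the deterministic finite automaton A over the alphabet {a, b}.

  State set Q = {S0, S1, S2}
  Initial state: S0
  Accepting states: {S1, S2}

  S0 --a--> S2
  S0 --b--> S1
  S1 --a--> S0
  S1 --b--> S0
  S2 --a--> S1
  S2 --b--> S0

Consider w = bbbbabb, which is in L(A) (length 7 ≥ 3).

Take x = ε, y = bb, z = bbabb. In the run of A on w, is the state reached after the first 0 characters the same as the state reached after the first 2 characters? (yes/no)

yes

Run of A on the first 2 characters of w = b b:
  step 0: S0  (start)
  step 1: S1  (read b: S0→S1)
  step 2: S0  (read b: S1→S0)

After x (step 0): S0. After xy (step 2): S0.
They match, so y = bb drives A around a cycle from S0 back to itself; pumping y any number of times keeps A in S0 before reading z, and xyⁱz ∈ L(A) for every i ≥ 0.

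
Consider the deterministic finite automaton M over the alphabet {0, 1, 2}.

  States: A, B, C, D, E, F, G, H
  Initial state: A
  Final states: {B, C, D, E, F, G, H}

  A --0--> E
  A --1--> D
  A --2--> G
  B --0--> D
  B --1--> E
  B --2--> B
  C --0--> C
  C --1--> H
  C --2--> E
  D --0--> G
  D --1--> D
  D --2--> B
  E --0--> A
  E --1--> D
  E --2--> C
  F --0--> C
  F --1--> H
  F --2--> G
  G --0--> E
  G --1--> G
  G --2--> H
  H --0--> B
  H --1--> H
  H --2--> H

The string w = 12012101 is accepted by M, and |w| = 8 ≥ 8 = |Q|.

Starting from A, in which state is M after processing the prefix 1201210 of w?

Run of M on the first 7 characters of w = 1 2 0 1 2 1 0:
  step 0: A  (start)
  step 1: D  (read 1: A→D)
  step 2: B  (read 2: D→B)
  step 3: D  (read 0: B→D)
  step 4: D  (read 1: D→D)
  step 5: B  (read 2: D→B)
  step 6: E  (read 1: B→E)
  step 7: A  (read 0: E→A)

After reading 7 characters, M is in state A.

A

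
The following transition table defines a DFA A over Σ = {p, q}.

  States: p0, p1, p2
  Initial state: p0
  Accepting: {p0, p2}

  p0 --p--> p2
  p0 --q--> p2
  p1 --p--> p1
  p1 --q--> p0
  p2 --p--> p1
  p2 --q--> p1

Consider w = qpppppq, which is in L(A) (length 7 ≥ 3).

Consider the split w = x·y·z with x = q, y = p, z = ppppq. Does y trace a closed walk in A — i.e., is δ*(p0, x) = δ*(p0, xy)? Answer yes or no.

no

State sequence: p0 -q-> p2 -p-> p1

After x (step 1): p2. After xy (step 2): p1.
They differ (p2 ≠ p1), so y is not a cycle from the state after x; this split is not the one the pumping-lemma construction produces, and pumping y need not keep the string in L(A).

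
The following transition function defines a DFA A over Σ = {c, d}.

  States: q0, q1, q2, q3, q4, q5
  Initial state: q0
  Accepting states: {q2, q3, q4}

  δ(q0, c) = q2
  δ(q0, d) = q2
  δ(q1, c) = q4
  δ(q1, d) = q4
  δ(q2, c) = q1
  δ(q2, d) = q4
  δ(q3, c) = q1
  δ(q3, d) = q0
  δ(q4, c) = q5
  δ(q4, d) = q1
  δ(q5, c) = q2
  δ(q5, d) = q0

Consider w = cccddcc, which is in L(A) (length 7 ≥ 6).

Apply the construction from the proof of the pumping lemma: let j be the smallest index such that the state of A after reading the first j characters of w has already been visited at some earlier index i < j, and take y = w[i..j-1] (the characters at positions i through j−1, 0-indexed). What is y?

cd

State sequence: q0 -c-> q2 -c-> q1 -c-> q4 -d-> q1 -d-> q4 -c-> q5 -c-> q2
First repeat at step 4: q1 was already visited.

So i = 2, j = 4, giving x = w[0:2] = cc, y = w[2:4] = cd, z = w[4:7] = dcc.
Check: |xy| = 4 ≤ 6 and |y| = 2 ≥ 1. Reading y takes A from q1 back to q1, so every xyⁱz is accepted.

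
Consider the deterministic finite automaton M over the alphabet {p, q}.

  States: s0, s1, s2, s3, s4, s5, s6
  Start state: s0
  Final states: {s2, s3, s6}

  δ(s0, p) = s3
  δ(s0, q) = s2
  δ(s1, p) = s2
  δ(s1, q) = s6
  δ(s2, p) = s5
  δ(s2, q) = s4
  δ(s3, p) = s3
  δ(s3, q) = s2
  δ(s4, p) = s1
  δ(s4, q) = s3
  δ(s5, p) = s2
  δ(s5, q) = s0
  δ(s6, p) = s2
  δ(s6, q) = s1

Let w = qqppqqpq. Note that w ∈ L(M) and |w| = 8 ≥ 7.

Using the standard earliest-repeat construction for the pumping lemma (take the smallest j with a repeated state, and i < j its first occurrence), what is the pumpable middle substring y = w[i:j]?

qpp

Run of M on w = q q p p q q p q:
  step 0: s0  (start)
  step 1: s2  (read q: s0→s2)
  step 2: s4  (read q: s2→s4)
  step 3: s1  (read p: s4→s1)
  step 4: s2  (read p: s1→s2)   ← first repeat (s2 seen earlier)
  step 5: s4  (read q: s2→s4)
  step 6: s3  (read q: s4→s3)
  step 7: s3  (read p: s3→s3)
  step 8: s2  (read q: s3→s2)

So i = 1, j = 4, giving x = w[0:1] = q, y = w[1:4] = qpp, z = w[4:8] = qqpq.
Check: |xy| = 4 ≤ 7 and |y| = 3 ≥ 1. Reading y takes M from s2 back to s2, so every xyⁱz is accepted.
Pumping length from the standard proof: p = 7 (the number of states). The repeated state found above gives |xy| = j ≤ 7 and |y| = j − i ≥ 1.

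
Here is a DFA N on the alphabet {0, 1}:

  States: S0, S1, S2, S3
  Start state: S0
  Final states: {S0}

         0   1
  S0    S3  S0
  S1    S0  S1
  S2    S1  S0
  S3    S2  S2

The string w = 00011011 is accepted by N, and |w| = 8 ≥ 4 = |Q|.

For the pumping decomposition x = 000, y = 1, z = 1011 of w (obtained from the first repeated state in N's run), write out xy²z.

xy^2z = 000·1·1·1011 = 000111011.
Reading y = 1 takes N from S1 back to S1, so after x·y·y the machine is still in S1, and z then leads to the accepting state S0. Hence 000111011 ∈ L(N).

000111011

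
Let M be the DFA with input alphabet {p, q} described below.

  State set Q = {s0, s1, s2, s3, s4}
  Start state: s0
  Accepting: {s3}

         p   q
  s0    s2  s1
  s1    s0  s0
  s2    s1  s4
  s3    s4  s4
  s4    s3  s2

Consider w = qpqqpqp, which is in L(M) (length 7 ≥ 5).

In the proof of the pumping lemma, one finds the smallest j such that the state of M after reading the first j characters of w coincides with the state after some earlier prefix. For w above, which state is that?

s0

Run of M on w = q p q q p q p:
  step 0: s0  (start)
  step 1: s1  (read q: s0→s1)
  step 2: s0  (read p: s1→s0)   ← first repeat (s0 seen earlier)
  step 3: s1  (read q: s0→s1)
  step 4: s0  (read q: s1→s0)
  step 5: s2  (read p: s0→s2)
  step 6: s4  (read q: s2→s4)
  step 7: s3  (read p: s4→s3)

The earliest repeat is at step j = 2: M is in s0, which it already visited at step i = 0.
Pumping length from the standard proof: p = 5 (the number of states). The repeated state found above gives |xy| = j ≤ 5 and |y| = j − i ≥ 1.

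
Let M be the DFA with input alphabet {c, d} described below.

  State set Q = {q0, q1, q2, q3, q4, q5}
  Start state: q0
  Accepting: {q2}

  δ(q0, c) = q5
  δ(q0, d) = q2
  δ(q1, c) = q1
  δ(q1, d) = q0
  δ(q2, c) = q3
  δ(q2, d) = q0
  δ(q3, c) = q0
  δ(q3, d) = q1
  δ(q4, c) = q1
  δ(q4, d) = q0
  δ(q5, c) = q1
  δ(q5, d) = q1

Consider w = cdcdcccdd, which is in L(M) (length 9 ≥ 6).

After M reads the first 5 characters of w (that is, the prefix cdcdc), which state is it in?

q5

Run of M on the first 5 characters of w = c d c d c:
  step 0: q0  (start)
  step 1: q5  (read c: q0→q5)
  step 2: q1  (read d: q5→q1)
  step 3: q1  (read c: q1→q1)
  step 4: q0  (read d: q1→q0)
  step 5: q5  (read c: q0→q5)

After reading 5 characters, M is in state q5.
(This kind of state-tracing is the core of the pumping-lemma construction: with 6 states, pigeonhole forces a repeat within the first 6 steps.)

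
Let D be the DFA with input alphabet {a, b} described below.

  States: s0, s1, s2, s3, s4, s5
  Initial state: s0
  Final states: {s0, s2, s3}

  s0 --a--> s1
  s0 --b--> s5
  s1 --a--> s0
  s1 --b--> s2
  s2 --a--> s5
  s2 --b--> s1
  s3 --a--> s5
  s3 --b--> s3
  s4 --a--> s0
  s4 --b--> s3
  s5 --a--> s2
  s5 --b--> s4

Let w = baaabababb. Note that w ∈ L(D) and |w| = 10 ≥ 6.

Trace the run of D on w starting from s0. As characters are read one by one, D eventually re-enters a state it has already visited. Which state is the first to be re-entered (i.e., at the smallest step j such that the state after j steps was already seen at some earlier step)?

State sequence: s0 -b-> s5 -a-> s2 -a-> s5 -a-> s2 -b-> s1 -a-> s0 -b-> s5 -a-> s2 -b-> s1 -b-> s2
First repeat at step 3: s5 was already visited.

The earliest repeat is at step j = 3: D is in s5, which it already visited at step i = 1.
Pumping length from the standard proof: p = 6 (the number of states). The repeated state found above gives |xy| = j ≤ 6 and |y| = j − i ≥ 1.

s5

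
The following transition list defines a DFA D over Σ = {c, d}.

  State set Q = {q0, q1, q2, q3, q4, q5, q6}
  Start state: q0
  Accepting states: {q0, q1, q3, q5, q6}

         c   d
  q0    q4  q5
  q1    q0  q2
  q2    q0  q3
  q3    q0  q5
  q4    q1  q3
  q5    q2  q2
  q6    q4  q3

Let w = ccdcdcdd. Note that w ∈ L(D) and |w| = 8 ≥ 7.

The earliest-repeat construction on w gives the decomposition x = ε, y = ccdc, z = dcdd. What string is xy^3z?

ccdcccdcccdcdcdd

xy^3z = ε·ccdc·ccdc·ccdc·dcdd = ccdcccdcccdcdcdd.
Reading y = ccdc takes D from q0 back to q0, so after x·y·y·y the machine is still in q0, and z then leads to the accepting state q5. Hence ccdcccdcccdcdcdd ∈ L(D).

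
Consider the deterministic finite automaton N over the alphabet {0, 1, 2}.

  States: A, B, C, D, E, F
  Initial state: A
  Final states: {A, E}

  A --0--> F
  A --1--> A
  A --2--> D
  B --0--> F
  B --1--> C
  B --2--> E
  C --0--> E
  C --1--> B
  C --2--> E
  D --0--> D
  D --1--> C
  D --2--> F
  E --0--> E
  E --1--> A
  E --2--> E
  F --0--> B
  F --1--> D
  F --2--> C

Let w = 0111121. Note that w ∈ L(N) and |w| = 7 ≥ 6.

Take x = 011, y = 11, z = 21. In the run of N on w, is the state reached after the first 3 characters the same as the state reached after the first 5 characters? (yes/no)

yes

State sequence: A -0-> F -1-> D -1-> C -1-> B -1-> C

After x (step 3): C. After xy (step 5): C.
They match, so y = 11 drives N around a cycle from C back to itself; pumping y any number of times keeps N in C before reading z, and xyⁱz ∈ L(N) for every i ≥ 0.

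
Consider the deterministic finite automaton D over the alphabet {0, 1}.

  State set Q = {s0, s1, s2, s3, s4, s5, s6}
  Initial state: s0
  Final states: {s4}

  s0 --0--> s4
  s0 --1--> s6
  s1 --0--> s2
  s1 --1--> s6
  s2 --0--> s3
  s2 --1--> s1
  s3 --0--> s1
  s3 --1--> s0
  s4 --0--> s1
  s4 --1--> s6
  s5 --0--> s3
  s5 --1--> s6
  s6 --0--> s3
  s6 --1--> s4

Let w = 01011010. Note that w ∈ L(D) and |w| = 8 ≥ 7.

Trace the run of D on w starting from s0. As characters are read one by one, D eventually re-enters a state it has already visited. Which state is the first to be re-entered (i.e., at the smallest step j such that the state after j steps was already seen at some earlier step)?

Run of D on w = 0 1 0 1 1 0 1 0:
  step 0: s0  (start)
  step 1: s4  (read 0: s0→s4)
  step 2: s6  (read 1: s4→s6)
  step 3: s3  (read 0: s6→s3)
  step 4: s0  (read 1: s3→s0)   ← first repeat (s0 seen earlier)
  step 5: s6  (read 1: s0→s6)
  step 6: s3  (read 0: s6→s3)
  step 7: s0  (read 1: s3→s0)
  step 8: s4  (read 0: s0→s4)

The earliest repeat is at step j = 4: D is in s0, which it already visited at step i = 0.
Since D has 7 states, any run of length ≥ 7 visits 7+1 states, so by pigeonhole some state repeats within the first 7 steps — that repeat gives the pumpable loop.

s0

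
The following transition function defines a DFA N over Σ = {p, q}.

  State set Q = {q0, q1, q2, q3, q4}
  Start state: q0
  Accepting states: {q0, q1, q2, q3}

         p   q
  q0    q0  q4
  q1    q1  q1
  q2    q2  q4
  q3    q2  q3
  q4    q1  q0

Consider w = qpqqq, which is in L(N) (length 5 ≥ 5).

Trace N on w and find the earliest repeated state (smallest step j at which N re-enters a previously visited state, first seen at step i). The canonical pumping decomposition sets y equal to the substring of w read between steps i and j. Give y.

Run of N on w = q p q q q:
  step 0: q0  (start)
  step 1: q4  (read q: q0→q4)
  step 2: q1  (read p: q4→q1)
  step 3: q1  (read q: q1→q1)   ← first repeat (q1 seen earlier)
  step 4: q1  (read q: q1→q1)
  step 5: q1  (read q: q1→q1)

So i = 2, j = 3, giving x = w[0:2] = qp, y = w[2:3] = q, z = w[3:5] = qq.
Check: |xy| = 3 ≤ 5 and |y| = 1 ≥ 1. Reading y takes N from q1 back to q1, so every xyⁱz is accepted.
Since N has 5 states, any run of length ≥ 5 visits 5+1 states, so by pigeonhole some state repeats within the first 5 steps — that repeat gives the pumpable loop.

q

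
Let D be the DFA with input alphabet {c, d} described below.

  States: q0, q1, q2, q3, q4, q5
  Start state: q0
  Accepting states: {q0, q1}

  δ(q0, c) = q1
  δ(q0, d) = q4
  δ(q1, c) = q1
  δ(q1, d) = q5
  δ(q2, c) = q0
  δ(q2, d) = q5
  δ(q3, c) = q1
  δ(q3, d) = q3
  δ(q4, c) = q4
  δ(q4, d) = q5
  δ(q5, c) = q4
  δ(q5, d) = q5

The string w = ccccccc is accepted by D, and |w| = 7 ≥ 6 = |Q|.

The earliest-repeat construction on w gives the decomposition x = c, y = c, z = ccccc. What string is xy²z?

xy^2z = c·c·c·ccccc = cccccccc.
Reading y = c takes D from q1 back to q1, so after x·y·y the machine is still in q1, and z then leads to the accepting state q1. Hence cccccccc ∈ L(D).

cccccccc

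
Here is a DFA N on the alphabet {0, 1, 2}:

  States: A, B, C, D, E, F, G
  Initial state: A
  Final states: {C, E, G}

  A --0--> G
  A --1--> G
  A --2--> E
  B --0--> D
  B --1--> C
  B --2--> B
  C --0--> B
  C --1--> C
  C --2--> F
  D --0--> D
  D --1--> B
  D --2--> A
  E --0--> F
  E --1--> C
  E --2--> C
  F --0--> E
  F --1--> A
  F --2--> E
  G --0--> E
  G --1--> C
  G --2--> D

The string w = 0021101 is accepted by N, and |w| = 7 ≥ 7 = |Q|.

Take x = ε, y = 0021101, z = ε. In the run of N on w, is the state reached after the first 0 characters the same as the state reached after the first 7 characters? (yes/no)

no

State sequence: A -0-> G -0-> E -2-> C -1-> C -1-> C -0-> B -1-> C

After x (step 0): A. After xy (step 7): C.
They differ (A ≠ C), so y is not a cycle from the state after x; this split is not the one the pumping-lemma construction produces, and pumping y need not keep the string in L(N).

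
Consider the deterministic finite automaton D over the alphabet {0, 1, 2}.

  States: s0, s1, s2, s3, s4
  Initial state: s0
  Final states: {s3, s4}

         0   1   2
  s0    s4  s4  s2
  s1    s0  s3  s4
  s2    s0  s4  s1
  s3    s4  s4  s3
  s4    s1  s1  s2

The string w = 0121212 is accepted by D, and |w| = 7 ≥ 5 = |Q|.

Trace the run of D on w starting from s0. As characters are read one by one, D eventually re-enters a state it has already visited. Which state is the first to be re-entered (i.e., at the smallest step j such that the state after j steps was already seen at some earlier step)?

s4

State sequence: s0 -0-> s4 -1-> s1 -2-> s4 -1-> s1 -2-> s4 -1-> s1 -2-> s4
First repeat at step 3: s4 was already visited.

The earliest repeat is at step j = 3: D is in s4, which it already visited at step i = 1.
Pumping length from the standard proof: p = 5 (the number of states). The repeated state found above gives |xy| = j ≤ 5 and |y| = j − i ≥ 1.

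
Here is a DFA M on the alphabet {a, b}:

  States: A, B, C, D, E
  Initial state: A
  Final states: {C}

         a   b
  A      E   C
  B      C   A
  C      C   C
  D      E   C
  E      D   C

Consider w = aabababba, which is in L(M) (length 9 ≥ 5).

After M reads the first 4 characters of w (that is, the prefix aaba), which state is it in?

Run of M on the first 4 characters of w = a a b a:
  step 0: A  (start)
  step 1: E  (read a: A→E)
  step 2: D  (read a: E→D)
  step 3: C  (read b: D→C)
  step 4: C  (read a: C→C)

After reading 4 characters, M is in state C.

C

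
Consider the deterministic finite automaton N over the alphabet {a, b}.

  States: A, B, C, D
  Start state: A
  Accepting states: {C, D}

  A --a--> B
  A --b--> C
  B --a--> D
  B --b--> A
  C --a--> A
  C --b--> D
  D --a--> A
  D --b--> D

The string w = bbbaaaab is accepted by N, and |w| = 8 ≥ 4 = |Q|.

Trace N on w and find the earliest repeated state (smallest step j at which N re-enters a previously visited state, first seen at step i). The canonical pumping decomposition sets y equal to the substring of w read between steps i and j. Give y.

Run of N on w = b b b a a a a b:
  step 0: A  (start)
  step 1: C  (read b: A→C)
  step 2: D  (read b: C→D)
  step 3: D  (read b: D→D)   ← first repeat (D seen earlier)
  step 4: A  (read a: D→A)
  step 5: B  (read a: A→B)
  step 6: D  (read a: B→D)
  step 7: A  (read a: D→A)
  step 8: C  (read b: A→C)

So i = 2, j = 3, giving x = w[0:2] = bb, y = w[2:3] = b, z = w[3:8] = aaaab.
Check: |xy| = 3 ≤ 4 and |y| = 1 ≥ 1. Reading y takes N from D back to D, so every xyⁱz is accepted.

b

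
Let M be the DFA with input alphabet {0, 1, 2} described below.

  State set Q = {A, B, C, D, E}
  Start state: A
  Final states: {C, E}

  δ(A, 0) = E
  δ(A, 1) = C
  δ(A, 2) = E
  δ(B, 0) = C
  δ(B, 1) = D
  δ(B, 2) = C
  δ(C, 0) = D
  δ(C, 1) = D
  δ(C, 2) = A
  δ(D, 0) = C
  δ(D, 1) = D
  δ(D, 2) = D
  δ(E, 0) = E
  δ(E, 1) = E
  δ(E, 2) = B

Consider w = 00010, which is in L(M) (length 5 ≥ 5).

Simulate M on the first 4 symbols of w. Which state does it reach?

State sequence: A -0-> E -0-> E -0-> E -1-> E

After reading 4 characters, M is in state E.

E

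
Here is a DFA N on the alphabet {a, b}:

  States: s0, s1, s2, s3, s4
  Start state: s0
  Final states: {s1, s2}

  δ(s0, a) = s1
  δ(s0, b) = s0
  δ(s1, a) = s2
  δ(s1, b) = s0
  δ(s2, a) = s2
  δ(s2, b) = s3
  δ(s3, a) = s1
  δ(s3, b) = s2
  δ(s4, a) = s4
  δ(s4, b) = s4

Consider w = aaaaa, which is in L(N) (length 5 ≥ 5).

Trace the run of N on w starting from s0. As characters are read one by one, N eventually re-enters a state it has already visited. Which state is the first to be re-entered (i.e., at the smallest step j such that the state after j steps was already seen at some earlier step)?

s2

Run of N on w = a a a a a:
  step 0: s0  (start)
  step 1: s1  (read a: s0→s1)
  step 2: s2  (read a: s1→s2)
  step 3: s2  (read a: s2→s2)   ← first repeat (s2 seen earlier)
  step 4: s2  (read a: s2→s2)
  step 5: s2  (read a: s2→s2)

The earliest repeat is at step j = 3: N is in s2, which it already visited at step i = 2.
With |Q| = 5, pigeonhole forces a state repeat no later than step 5; the substring read between the first and second visits to that state can be pumped.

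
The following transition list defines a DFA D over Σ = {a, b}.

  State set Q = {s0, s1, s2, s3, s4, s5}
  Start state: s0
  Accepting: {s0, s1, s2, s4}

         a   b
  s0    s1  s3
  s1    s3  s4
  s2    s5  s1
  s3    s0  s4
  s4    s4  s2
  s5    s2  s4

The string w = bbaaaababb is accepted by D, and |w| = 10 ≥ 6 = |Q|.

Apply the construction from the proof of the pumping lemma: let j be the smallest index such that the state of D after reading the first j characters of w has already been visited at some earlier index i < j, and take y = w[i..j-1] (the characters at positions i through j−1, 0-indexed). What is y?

Run of D on w = b b a a a a b a b b:
  step 0: s0  (start)
  step 1: s3  (read b: s0→s3)
  step 2: s4  (read b: s3→s4)
  step 3: s4  (read a: s4→s4)   ← first repeat (s4 seen earlier)
  step 4: s4  (read a: s4→s4)
  step 5: s4  (read a: s4→s4)
  step 6: s4  (read a: s4→s4)
  step 7: s2  (read b: s4→s2)
  step 8: s5  (read a: s2→s5)
  step 9: s4  (read b: s5→s4)
  step 10: s2  (read b: s4→s2)

So i = 2, j = 3, giving x = w[0:2] = bb, y = w[2:3] = a, z = w[3:10] = aaababb.
Check: |xy| = 3 ≤ 6 and |y| = 1 ≥ 1. Reading y takes D from s4 back to s4, so every xyⁱz is accepted.
Since D has 6 states, any run of length ≥ 6 visits 6+1 states, so by pigeonhole some state repeats within the first 6 steps — that repeat gives the pumpable loop.

a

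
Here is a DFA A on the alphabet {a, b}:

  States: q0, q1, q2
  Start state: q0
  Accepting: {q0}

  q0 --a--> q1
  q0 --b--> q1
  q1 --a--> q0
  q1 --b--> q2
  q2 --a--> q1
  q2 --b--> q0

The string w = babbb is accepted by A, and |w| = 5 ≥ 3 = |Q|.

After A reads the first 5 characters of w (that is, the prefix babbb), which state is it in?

q0

Run of A on the first 5 characters of w = b a b b b:
  step 0: q0  (start)
  step 1: q1  (read b: q0→q1)
  step 2: q0  (read a: q1→q0)
  step 3: q1  (read b: q0→q1)
  step 4: q2  (read b: q1→q2)
  step 5: q0  (read b: q2→q0)

After reading 5 characters, A is in state q0.
(This kind of state-tracing is the core of the pumping-lemma construction: with 3 states, pigeonhole forces a repeat within the first 3 steps.)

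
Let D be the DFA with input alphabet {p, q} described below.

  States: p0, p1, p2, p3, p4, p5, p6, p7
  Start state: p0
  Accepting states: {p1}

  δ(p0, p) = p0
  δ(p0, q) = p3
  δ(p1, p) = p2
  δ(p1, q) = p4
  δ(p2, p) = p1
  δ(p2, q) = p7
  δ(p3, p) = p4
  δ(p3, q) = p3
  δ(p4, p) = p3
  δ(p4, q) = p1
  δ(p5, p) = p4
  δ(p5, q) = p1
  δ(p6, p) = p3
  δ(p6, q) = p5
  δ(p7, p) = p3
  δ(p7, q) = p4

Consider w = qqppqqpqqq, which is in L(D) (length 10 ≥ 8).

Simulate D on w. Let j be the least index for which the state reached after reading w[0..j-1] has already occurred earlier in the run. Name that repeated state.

p3

Run of D on w = q q p p q q p q q q:
  step 0: p0  (start)
  step 1: p3  (read q: p0→p3)
  step 2: p3  (read q: p3→p3)   ← first repeat (p3 seen earlier)
  step 3: p4  (read p: p3→p4)
  step 4: p3  (read p: p4→p3)
  step 5: p3  (read q: p3→p3)
  step 6: p3  (read q: p3→p3)
  step 7: p4  (read p: p3→p4)
  step 8: p1  (read q: p4→p1)
  step 9: p4  (read q: p1→p4)
  step 10: p1  (read q: p4→p1)

The earliest repeat is at step j = 2: D is in p3, which it already visited at step i = 1.
Pumping length from the standard proof: p = 8 (the number of states). The repeated state found above gives |xy| = j ≤ 8 and |y| = j − i ≥ 1.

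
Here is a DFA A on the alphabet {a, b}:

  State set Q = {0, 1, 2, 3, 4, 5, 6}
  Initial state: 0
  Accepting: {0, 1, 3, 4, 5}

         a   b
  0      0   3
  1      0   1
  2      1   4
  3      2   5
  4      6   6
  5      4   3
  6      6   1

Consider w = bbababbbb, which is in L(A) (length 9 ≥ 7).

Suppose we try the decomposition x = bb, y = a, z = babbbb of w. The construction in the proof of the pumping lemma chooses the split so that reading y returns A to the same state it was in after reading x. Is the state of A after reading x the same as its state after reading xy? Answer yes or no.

no

Run of A on the first 3 characters of w = b b a:
  step 0: 0  (start)
  step 1: 3  (read b: 0→3)
  step 2: 5  (read b: 3→5)
  step 3: 4  (read a: 5→4)

After x (step 2): 5. After xy (step 3): 4.
They differ (5 ≠ 4), so y is not a cycle from the state after x; this split is not the one the pumping-lemma construction produces, and pumping y need not keep the string in L(A).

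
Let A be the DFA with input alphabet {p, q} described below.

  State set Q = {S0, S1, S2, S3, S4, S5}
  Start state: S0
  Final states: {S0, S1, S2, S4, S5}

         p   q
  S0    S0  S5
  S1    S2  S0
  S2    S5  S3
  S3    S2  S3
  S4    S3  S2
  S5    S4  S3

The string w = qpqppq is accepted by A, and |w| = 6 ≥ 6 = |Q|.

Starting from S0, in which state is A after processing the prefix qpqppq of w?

Run of A on the first 6 characters of w = q p q p p q:
  step 0: S0  (start)
  step 1: S5  (read q: S0→S5)
  step 2: S4  (read p: S5→S4)
  step 3: S2  (read q: S4→S2)
  step 4: S5  (read p: S2→S5)
  step 5: S4  (read p: S5→S4)
  step 6: S2  (read q: S4→S2)

After reading 6 characters, A is in state S2.

S2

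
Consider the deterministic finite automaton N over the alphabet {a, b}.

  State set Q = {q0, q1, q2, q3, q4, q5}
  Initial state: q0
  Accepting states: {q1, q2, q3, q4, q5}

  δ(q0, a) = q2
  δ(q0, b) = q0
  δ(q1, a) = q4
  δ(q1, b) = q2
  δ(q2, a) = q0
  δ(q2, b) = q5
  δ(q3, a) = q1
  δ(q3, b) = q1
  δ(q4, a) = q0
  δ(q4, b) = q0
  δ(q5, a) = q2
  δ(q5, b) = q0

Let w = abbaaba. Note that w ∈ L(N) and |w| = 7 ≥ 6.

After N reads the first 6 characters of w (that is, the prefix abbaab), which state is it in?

State sequence: q0 -a-> q2 -b-> q5 -b-> q0 -a-> q2 -a-> q0 -b-> q0

After reading 6 characters, N is in state q0.

q0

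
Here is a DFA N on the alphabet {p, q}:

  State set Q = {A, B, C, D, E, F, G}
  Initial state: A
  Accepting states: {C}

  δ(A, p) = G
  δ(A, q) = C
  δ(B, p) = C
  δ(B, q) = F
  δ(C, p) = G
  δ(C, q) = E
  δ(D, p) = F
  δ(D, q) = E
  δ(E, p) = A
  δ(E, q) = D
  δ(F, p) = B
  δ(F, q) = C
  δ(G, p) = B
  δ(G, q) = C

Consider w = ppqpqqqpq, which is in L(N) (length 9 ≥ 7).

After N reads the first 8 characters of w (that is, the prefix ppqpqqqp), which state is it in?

A

Run of N on the first 8 characters of w = p p q p q q q p:
  step 0: A  (start)
  step 1: G  (read p: A→G)
  step 2: B  (read p: G→B)
  step 3: F  (read q: B→F)
  step 4: B  (read p: F→B)
  step 5: F  (read q: B→F)
  step 6: C  (read q: F→C)
  step 7: E  (read q: C→E)
  step 8: A  (read p: E→A)

After reading 8 characters, N is in state A.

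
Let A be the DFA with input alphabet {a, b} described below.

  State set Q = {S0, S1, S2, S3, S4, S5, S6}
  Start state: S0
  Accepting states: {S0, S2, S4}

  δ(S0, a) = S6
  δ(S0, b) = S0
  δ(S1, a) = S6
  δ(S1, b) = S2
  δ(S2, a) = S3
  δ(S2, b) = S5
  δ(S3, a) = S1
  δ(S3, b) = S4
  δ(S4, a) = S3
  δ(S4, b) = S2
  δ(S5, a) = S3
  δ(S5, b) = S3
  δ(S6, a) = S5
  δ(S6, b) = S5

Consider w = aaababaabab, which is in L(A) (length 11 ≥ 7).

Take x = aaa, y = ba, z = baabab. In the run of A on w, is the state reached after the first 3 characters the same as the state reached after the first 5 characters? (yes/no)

State sequence: S0 -a-> S6 -a-> S5 -a-> S3 -b-> S4 -a-> S3

After x (step 3): S3. After xy (step 5): S3.
They match, so y = ba drives A around a cycle from S3 back to itself; pumping y any number of times keeps A in S3 before reading z, and xyⁱz ∈ L(A) for every i ≥ 0.

yes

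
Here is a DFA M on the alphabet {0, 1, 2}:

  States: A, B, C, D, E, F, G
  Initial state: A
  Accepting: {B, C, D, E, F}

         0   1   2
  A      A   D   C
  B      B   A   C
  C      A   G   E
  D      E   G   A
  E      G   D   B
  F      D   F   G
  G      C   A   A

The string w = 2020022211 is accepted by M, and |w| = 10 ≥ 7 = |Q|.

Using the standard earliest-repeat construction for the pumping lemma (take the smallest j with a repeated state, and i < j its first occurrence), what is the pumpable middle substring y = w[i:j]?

20

Run of M on w = 2 0 2 0 0 2 2 2 1 1:
  step 0: A  (start)
  step 1: C  (read 2: A→C)
  step 2: A  (read 0: C→A)   ← first repeat (A seen earlier)
  step 3: C  (read 2: A→C)
  step 4: A  (read 0: C→A)
  step 5: A  (read 0: A→A)
  step 6: C  (read 2: A→C)
  step 7: E  (read 2: C→E)
  step 8: B  (read 2: E→B)
  step 9: A  (read 1: B→A)
  step 10: D  (read 1: A→D)

So i = 0, j = 2, giving x = w[0:0] = ε, y = w[0:2] = 20, z = w[2:10] = 20022211.
Check: |xy| = 2 ≤ 7 and |y| = 2 ≥ 1. Reading y takes M from A back to A, so every xyⁱz is accepted.
Pumping length from the standard proof: p = 7 (the number of states). The repeated state found above gives |xy| = j ≤ 7 and |y| = j − i ≥ 1.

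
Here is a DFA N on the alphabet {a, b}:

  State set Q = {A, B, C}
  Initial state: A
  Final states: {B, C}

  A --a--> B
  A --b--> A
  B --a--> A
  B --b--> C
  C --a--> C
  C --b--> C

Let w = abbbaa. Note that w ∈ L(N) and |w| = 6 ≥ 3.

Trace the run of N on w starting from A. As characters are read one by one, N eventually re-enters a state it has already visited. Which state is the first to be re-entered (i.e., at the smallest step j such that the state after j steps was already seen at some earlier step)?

State sequence: A -a-> B -b-> C -b-> C -b-> C -a-> C -a-> C
First repeat at step 3: C was already visited.

The earliest repeat is at step j = 3: N is in C, which it already visited at step i = 2.
Pumping length from the standard proof: p = 3 (the number of states). The repeated state found above gives |xy| = j ≤ 3 and |y| = j − i ≥ 1.

C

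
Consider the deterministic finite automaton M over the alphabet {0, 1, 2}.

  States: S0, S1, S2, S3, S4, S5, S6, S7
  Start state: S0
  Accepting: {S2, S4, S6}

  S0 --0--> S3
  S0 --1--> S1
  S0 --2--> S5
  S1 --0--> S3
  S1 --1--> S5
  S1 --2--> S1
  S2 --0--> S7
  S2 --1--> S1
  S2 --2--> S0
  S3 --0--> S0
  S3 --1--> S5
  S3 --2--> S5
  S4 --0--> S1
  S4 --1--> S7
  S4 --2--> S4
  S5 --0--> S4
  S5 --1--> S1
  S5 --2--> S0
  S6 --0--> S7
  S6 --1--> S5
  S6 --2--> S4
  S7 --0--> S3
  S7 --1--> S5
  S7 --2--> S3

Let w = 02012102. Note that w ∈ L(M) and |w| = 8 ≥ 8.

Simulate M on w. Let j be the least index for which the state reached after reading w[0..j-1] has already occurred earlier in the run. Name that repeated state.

S3

State sequence: S0 -0-> S3 -2-> S5 -0-> S4 -1-> S7 -2-> S3 -1-> S5 -0-> S4 -2-> S4
First repeat at step 5: S3 was already visited.

The earliest repeat is at step j = 5: M is in S3, which it already visited at step i = 1.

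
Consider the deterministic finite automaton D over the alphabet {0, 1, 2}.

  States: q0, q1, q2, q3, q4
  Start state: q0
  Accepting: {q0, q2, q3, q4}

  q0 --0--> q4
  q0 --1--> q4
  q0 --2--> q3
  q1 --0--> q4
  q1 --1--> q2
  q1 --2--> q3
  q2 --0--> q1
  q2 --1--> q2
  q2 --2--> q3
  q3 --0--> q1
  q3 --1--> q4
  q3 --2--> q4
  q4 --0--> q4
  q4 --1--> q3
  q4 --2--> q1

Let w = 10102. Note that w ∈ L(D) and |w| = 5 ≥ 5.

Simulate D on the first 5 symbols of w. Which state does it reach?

State sequence: q0 -1-> q4 -0-> q4 -1-> q3 -0-> q1 -2-> q3

After reading 5 characters, D is in state q3.

q3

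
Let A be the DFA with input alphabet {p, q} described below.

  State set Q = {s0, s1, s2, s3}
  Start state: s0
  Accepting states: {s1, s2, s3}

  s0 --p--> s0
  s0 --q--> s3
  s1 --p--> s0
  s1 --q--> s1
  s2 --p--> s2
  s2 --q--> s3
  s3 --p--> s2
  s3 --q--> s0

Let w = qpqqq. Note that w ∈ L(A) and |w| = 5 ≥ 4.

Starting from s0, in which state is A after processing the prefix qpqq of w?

State sequence: s0 -q-> s3 -p-> s2 -q-> s3 -q-> s0

After reading 4 characters, A is in state s0.

s0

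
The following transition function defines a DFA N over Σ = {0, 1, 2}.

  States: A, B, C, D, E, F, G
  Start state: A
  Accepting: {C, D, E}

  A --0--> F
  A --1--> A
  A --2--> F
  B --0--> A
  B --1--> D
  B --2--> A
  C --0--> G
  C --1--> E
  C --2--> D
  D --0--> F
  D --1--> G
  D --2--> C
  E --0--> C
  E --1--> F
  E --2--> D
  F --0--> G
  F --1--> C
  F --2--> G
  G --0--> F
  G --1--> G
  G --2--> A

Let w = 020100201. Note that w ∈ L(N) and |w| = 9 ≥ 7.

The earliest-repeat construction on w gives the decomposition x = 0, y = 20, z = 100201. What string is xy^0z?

xy⁰z = xz = 0·100201 = 0100201.
Reading y = 20 takes N from F back to F, so after x the machine is still in F, and z then leads to the accepting state C. Hence 0100201 ∈ L(N).

0100201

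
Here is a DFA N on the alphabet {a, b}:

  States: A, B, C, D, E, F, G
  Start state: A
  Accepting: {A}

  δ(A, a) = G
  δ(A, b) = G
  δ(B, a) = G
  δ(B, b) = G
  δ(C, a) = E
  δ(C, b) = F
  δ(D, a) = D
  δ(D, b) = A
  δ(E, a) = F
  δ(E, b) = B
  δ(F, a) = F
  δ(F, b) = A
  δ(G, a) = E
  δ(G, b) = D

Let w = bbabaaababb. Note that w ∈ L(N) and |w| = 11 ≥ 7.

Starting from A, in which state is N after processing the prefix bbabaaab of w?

A

Run of N on the first 8 characters of w = b b a b a a a b:
  step 0: A  (start)
  step 1: G  (read b: A→G)
  step 2: D  (read b: G→D)
  step 3: D  (read a: D→D)
  step 4: A  (read b: D→A)
  step 5: G  (read a: A→G)
  step 6: E  (read a: G→E)
  step 7: F  (read a: E→F)
  step 8: A  (read b: F→A)

After reading 8 characters, N is in state A.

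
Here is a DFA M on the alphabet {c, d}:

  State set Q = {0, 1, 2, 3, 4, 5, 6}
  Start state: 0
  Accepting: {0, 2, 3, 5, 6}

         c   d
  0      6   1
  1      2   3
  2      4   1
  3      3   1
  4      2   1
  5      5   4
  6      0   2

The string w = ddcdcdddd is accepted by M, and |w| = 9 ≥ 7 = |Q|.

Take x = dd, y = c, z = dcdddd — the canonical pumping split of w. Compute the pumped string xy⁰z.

dddcdddd

xy⁰z = xz = dd·dcdddd = dddcdddd.
Reading y = c takes M from 3 back to 3, so after x the machine is still in 3, and z then leads to the accepting state 3. Hence dddcdddd ∈ L(M).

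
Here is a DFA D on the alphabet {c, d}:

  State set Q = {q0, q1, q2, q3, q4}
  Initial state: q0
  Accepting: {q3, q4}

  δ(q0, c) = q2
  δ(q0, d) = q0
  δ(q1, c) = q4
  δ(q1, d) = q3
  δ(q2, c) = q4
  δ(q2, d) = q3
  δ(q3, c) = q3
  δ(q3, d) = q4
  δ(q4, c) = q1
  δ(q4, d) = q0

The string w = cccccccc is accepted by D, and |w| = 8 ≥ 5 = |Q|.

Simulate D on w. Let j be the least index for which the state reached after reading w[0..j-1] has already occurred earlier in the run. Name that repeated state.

q4

State sequence: q0 -c-> q2 -c-> q4 -c-> q1 -c-> q4 -c-> q1 -c-> q4 -c-> q1 -c-> q4
First repeat at step 4: q4 was already visited.

The earliest repeat is at step j = 4: D is in q4, which it already visited at step i = 2.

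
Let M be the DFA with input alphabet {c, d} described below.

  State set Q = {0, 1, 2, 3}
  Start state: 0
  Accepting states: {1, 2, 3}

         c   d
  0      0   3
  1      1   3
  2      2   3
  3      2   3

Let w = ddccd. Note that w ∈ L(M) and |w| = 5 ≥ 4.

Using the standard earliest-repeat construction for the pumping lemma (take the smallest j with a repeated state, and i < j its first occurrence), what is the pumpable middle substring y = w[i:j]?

d

State sequence: 0 -d-> 3 -d-> 3 -c-> 2 -c-> 2 -d-> 3
First repeat at step 2: 3 was already visited.

So i = 1, j = 2, giving x = w[0:1] = d, y = w[1:2] = d, z = w[2:5] = ccd.
Check: |xy| = 2 ≤ 4 and |y| = 1 ≥ 1. Reading y takes M from 3 back to 3, so every xyⁱz is accepted.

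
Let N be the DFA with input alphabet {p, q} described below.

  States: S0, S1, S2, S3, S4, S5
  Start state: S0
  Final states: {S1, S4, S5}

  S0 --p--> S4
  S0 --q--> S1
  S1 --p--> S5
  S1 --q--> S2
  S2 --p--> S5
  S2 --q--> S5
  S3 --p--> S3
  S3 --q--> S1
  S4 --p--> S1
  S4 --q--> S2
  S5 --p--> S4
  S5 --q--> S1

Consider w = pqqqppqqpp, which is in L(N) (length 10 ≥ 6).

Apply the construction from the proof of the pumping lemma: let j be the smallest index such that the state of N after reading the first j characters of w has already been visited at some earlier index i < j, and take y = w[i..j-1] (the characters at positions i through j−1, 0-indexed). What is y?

State sequence: S0 -p-> S4 -q-> S2 -q-> S5 -q-> S1 -p-> S5 -p-> S4 -q-> S2 -q-> S5 -p-> S4 -p-> S1
First repeat at step 5: S5 was already visited.

So i = 3, j = 5, giving x = w[0:3] = pqq, y = w[3:5] = qp, z = w[5:10] = pqqpp.
Check: |xy| = 5 ≤ 6 and |y| = 2 ≥ 1. Reading y takes N from S5 back to S5, so every xyⁱz is accepted.

qp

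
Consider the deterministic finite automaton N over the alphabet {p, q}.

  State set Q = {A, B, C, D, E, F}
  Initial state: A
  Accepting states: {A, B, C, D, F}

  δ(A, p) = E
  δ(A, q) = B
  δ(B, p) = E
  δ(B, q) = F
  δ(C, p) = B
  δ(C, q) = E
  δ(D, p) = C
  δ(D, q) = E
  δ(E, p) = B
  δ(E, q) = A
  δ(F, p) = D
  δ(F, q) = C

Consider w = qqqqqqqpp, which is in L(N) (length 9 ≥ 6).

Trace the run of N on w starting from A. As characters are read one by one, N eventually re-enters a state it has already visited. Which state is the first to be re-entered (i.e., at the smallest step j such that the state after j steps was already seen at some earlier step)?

A

Run of N on w = q q q q q q q p p:
  step 0: A  (start)
  step 1: B  (read q: A→B)
  step 2: F  (read q: B→F)
  step 3: C  (read q: F→C)
  step 4: E  (read q: C→E)
  step 5: A  (read q: E→A)   ← first repeat (A seen earlier)
  step 6: B  (read q: A→B)
  step 7: F  (read q: B→F)
  step 8: D  (read p: F→D)
  step 9: C  (read p: D→C)

The earliest repeat is at step j = 5: N is in A, which it already visited at step i = 0.
The DFA has 6 states, so the proof of the pumping lemma guarantees a repeated state among the first 6+1 visited; the segment between the two visits is the pumpable y.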